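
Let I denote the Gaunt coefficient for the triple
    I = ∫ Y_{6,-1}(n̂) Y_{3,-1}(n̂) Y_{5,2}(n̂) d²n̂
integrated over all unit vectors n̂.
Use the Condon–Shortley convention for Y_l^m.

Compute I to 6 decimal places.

m-sum 0 ✓  L=14 even ✓  3≤5≤9 ✓
Π(2lᵢ+1) = 13×7×11 = 1001
triangle coeff Δ(6,3,5) = 1/675675
Σ_t [1,3]: t=1:−1/8640 t=2:+1/2304 t=3:−1/8640 = 7/34560
(3j)²=7/429 [(6 3 5; 0 0 0)], sign=-1
Σ_t [0,2]: t=0:+1/241920 t=1:−1/8640 t=2:+1/5760 = 1/16128
(3j)²=5/1001 [(6 3 5; -1 -1 2)], sign=-1
⇒ 4πI² = 35/429
I = (+1)√(35/429/(4π)) = 0.08057502

0.080575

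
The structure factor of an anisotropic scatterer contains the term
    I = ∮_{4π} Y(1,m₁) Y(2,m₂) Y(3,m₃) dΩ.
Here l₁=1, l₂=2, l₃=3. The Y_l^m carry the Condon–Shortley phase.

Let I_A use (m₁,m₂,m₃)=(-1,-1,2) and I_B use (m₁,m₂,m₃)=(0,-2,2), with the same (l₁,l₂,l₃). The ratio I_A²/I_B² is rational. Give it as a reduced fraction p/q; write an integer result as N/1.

Shared (l₁,l₂,l₃)=(1,2,3): N and (l;000)² cancel in I_A²/I_B².
A: Δ = 0!·2!·4!/7! = 1/105; Racah Σ t=0..0: t=0:+1/12 = 1/12; ⇒ 3j(1 2 3; -1 -1 2)² = 2/21, sgn -1
B: Δ = 0!·2!·4!/7! = 1/105; Racah Σ t=0..0: t=0:+1/24 = 1/24; ⇒ 3j(1 2 3; 0 -2 2)² = 1/21, sgn -1
I_A²/I_B² = (2/21)/(1/21) = 2/1

2/1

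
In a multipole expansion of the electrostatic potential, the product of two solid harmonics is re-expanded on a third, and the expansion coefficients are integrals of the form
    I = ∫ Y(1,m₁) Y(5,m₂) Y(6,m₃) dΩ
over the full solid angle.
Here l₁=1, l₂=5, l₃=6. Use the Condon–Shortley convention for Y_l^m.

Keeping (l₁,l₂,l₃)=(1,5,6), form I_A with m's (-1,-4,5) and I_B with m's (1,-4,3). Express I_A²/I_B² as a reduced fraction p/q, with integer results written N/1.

Shared (l₁,l₂,l₃)=(1,5,6): N and (l;000)² cancel in I_A²/I_B².
A: Δ = 0!·2!·10!/13! = 1/858; Racah Σ t=0..0: t=0:+1/725760 = 1/725760; ⇒ 3j(1 5 6; -1 -4 5)² = 5/78, sgn -1
B: Δ = 0!·2!·10!/13! = 1/858; Racah Σ t=0..0: t=0:+1/725760 = 1/725760; ⇒ 3j(1 5 6; 1 -4 3)² = 1/286, sgn -1
I_A²/I_B² = (5/78)/(1/286) = 55/3

55/3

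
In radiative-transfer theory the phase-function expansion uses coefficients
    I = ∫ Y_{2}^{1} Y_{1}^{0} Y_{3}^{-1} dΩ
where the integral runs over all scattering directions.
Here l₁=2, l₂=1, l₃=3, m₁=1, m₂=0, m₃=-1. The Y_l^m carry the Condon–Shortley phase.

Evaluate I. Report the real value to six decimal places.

m-sum 0 ✓  L=6 even ✓  1≤3≤3 ✓
Π(2lᵢ+1) = 5×3×7 = 105
triangle coeff Δ(2,1,3) = 1/105
Σ_t [0,0]: t=0:+1/4 = 1/4
(3j)²=3/35 [(2 1 3; 0 0 0)], sign=-1
Σ_t [0,0]: t=0:+1/6 = 1/6
(3j)²=8/105 [(2 1 3; 1 0 -1)], sign=+1
⇒ 4πI² = 24/35
I = (-1)√(24/35/(4π)) = -0.23359668

-0.233597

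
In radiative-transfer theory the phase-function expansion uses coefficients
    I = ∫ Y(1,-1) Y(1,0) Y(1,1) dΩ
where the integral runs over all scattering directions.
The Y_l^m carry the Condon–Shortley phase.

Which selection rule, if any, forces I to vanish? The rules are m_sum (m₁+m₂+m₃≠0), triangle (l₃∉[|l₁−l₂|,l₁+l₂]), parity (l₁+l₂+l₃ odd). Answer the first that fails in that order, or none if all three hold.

parity

azimuthal sum: -1 + 0 + 1 = 0  ✓
0 ≤ 1 ≤ 2 (triangle on l)  ✓
L = 1 + 1 + 1 = 3 (odd)  ✗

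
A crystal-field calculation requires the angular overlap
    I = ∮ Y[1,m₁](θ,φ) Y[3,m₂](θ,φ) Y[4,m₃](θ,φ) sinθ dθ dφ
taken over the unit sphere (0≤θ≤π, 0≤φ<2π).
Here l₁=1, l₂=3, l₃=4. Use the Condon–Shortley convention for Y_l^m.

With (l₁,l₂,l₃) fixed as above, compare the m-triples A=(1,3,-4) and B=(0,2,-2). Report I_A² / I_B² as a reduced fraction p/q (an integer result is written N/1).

Same 1,3,4: normalisation and zero-m 3j drop out of the ratio.
A: Δ: 0! 2! 6! / 9! → 1/252; sum: t=0:+1/1440 = 1/1440; 3j²(1 3 4; 1 3 -4) = Δ·Π!·Σ² = 1/9  (sign +1)
B: Δ: 0! 2! 6! / 9! → 1/252; sum: t=0:+1/120 = 1/120; 3j²(1 3 4; 0 2 -2) = Δ·Π!·Σ² = 1/21  (sign +1)
I_A²/I_B² = (1/9)/(1/21) = 7/3

7/3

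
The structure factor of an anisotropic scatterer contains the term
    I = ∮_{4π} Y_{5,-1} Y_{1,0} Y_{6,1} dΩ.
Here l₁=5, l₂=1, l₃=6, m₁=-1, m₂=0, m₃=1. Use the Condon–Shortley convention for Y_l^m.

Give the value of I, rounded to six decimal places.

m-sum 0 ✓  L=12 even ✓  4≤6≤6 ✓
Π(2lᵢ+1) = 11×3×13 = 429
triangle coeff Δ(5,1,6) = 1/858
Σ_t [0,0]: t=0:+1/14400 = 1/14400
(3j)²=6/143 [(5 1 6; 0 0 0)], sign=+1
Σ_t [0,0]: t=0:+1/17280 = 1/17280
(3j)²=35/858 [(5 1 6; -1 0 1)], sign=-1
⇒ 4πI² = 105/143
I = (-1)√(105/143/(4π)) = -0.24172507

-0.241725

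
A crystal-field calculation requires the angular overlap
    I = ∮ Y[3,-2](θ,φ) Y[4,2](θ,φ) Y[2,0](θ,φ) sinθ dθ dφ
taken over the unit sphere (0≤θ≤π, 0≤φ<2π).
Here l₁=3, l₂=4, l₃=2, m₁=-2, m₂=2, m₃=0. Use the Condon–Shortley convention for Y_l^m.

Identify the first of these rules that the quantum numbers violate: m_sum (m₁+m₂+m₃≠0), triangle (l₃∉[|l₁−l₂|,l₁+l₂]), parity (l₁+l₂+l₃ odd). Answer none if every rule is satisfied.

Σmᵢ = 0  ✓
l₃∈[|l₁−l₂|,l₁+l₂]=[1,7], have l₃=2  ✓
Σlᵢ = 9 ⇒ odd  ✗

parity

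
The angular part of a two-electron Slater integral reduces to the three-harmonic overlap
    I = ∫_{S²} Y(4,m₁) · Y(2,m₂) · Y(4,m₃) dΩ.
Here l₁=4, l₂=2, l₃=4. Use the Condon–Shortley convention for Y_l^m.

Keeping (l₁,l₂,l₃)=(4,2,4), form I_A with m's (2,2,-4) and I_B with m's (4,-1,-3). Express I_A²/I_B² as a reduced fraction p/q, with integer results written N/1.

2/7

l's match ⇒ only the (l;m) 3-j factors differ between A and B.
A: triangle coeff Δ(4,2,4) = 1/13860; Σ_t [2,2]: t=2:+1/2880 = 1/2880; (3j)²=2/165 [(4 2 4; 2 2 -4)], sign=+1
B: triangle coeff Δ(4,2,4) = 1/13860; Σ_t [0,0]: t=0:+1/1440 = 1/1440; (3j)²=7/165 [(4 2 4; 4 -1 -3)], sign=-1
I_A²/I_B² = (2/165)/(7/165) = 2/7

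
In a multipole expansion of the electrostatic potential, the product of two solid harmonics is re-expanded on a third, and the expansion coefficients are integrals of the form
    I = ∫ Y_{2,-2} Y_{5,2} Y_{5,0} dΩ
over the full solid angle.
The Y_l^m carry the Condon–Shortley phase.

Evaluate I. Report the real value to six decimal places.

-0.191372

m-sum 0 ✓  L=12 even ✓  3≤5≤7 ✓
Π(2lᵢ+1) = 5×11×11 = 605
triangle coeff Δ(2,5,5) = 1/38610
Σ_t [0,2]: t=0:+1/2880 t=1:−1/576 t=2:+1/2880 = -1/960
(3j)²=10/429 [(2 5 5; 0 0 0)], sign=+1
Σ_t [2,2]: t=2:+1/2880 = 1/2880
(3j)²=14/429 [(2 5 5; -2 2 0)], sign=-1
⇒ 4πI² = 700/1521
I = (-1)√(700/1521/(4π)) = -0.19137248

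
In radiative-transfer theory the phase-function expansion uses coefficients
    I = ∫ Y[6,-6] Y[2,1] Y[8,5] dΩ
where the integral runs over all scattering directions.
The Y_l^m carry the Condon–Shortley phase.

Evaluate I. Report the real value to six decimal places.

m-sum 0 ✓  L=16 even ✓  4≤8≤8 ✓
Π(2lᵢ+1) = 13×5×17 = 1105
triangle coeff Δ(6,2,8) = 1/30940
Σ_t [0,0]: t=0:+1/2073600 = 1/2073600
(3j)²=28/1105 [(6 2 8; 0 0 0)], sign=+1
Σ_t [0,0]: t=0:+1/2874009600 = 1/2874009600
(3j)²=1/2380 [(6 2 8; -6 1 5)], sign=-1
⇒ 4πI² = 1/85
I = (-1)√(1/85/(4π)) = -0.03059748

-0.030597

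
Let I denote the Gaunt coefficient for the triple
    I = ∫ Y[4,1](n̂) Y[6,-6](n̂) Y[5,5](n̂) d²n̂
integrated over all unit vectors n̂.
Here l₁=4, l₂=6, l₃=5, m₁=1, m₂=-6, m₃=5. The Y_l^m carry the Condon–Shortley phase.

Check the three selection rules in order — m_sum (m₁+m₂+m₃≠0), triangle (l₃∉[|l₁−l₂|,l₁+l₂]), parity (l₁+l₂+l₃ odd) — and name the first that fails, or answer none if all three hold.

parity

m₁+m₂+m₃ = 1 − 6 + 5 = 0  ✓
triangle: |4−6|=2 ≤ l₃=5 ≤ 4+6=10  ✓
parity: l₁+l₂+l₃ = 15 is odd  ✗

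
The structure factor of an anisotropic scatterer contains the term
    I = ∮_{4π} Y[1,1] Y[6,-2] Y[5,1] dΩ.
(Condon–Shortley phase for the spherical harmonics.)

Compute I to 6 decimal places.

m-sum 0 ✓  L=12 even ✓  5≤5≤7 ✓
Π(2lᵢ+1) = 3×13×11 = 429
triangle coeff Δ(1,6,5) = 1/858
Σ_t [1,1]: t=1:−1/14400 = -1/14400
(3j)²=6/143 [(1 6 5; 0 0 0)], sign=+1
Σ_t [0,0]: t=0:+1/34560 = 1/34560
(3j)²=14/429 [(1 6 5; 1 -2 1)], sign=+1
⇒ 4πI² = 84/143
I = (+1)√(84/143/(4π)) = 0.21620548

0.216205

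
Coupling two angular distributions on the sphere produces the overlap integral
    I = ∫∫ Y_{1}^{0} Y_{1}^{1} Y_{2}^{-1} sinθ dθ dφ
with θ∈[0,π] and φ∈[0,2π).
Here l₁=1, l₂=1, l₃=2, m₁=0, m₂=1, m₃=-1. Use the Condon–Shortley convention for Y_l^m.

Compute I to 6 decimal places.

-0.218510

m-sum 0 ✓  L=4 even ✓  0≤2≤2 ✓
Π(2lᵢ+1) = 3×3×5 = 45
triangle coeff Δ(1,1,2) = 1/30
Σ_t [0,0]: t=0:+1/1 = 1/1
(3j)²=2/15 [(1 1 2; 0 0 0)], sign=+1
Σ_t [0,0]: t=0:+1/2 = 1/2
(3j)²=1/10 [(1 1 2; 0 1 -1)], sign=-1
⇒ 4πI² = 3/5
I = (-1)√(3/5/(4π)) = -0.21850969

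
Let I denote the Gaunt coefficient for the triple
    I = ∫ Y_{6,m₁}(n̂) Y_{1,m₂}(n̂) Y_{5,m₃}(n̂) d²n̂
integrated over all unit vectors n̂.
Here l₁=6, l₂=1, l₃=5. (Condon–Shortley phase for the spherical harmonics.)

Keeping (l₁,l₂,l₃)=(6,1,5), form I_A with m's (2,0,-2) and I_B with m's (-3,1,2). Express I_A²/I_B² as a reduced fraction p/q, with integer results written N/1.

Shared (l₁,l₂,l₃)=(6,1,5): N and (l;000)² cancel in I_A²/I_B².
A: Δ = 2!·10!·0!/13! = 1/858; Racah Σ t=1..1: t=1:−1/30240 = -1/30240; ⇒ 3j(6 1 5; 2 0 -2)² = 16/429, sgn +1
B: Δ = 2!·10!·0!/13! = 1/858; Racah Σ t=2..2: t=2:+1/60480 = 1/60480; ⇒ 3j(6 1 5; -3 1 2)² = 6/143, sgn -1
I_A²/I_B² = (16/429)/(6/143) = 8/9

8/9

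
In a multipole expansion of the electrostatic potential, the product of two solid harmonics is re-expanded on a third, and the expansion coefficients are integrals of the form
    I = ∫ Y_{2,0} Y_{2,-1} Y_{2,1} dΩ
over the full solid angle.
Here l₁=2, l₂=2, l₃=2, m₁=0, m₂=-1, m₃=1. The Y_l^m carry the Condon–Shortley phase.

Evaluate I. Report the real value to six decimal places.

m-sum 0 ✓  L=6 even ✓  0≤2≤4 ✓
Π(2lᵢ+1) = 5×5×5 = 125
triangle coeff Δ(2,2,2) = 1/630
Σ_t [0,2]: t=0:+1/8 t=1:−1/1 t=2:+1/8 = -3/4
(3j)²=2/35 [(2 2 2; 0 0 0)], sign=-1
Σ_t [0,1]: t=0:+1/4 t=1:−1/2 = -1/4
(3j)²=1/70 [(2 2 2; 0 -1 1)], sign=+1
⇒ 4πI² = 5/49
I = (-1)√(5/49/(4π)) = -0.09011188

-0.090112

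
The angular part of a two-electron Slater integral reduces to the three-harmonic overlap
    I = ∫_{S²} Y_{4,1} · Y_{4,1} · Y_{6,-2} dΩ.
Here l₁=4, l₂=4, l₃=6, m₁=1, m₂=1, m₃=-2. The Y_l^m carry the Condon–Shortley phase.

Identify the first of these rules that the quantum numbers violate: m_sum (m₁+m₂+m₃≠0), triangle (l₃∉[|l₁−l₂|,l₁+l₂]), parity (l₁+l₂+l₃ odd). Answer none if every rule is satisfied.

none

m₁+m₂+m₃ = 1 + 1 − 2 = 0  ✓
triangle: |4−4|=0 ≤ l₃=6 ≤ 4+4=8  ✓
parity: l₁+l₂+l₃ = 14 is even  ✓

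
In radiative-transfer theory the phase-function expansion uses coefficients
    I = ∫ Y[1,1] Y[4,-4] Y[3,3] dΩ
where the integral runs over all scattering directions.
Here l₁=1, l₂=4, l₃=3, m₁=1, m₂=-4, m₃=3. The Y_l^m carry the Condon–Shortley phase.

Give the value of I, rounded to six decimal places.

0.325735

m-sum 0 ✓  L=8 even ✓  3≤3≤5 ✓
Π(2lᵢ+1) = 3×9×7 = 189
triangle coeff Δ(1,4,3) = 1/252
Σ_t [1,1]: t=1:−1/36 = -1/36
(3j)²=4/63 [(1 4 3; 0 0 0)], sign=+1
Σ_t [0,0]: t=0:+1/1440 = 1/1440
(3j)²=1/9 [(1 4 3; 1 -4 3)], sign=+1
⇒ 4πI² = 4/3
I = (+1)√(4/3/(4π)) = 0.32573501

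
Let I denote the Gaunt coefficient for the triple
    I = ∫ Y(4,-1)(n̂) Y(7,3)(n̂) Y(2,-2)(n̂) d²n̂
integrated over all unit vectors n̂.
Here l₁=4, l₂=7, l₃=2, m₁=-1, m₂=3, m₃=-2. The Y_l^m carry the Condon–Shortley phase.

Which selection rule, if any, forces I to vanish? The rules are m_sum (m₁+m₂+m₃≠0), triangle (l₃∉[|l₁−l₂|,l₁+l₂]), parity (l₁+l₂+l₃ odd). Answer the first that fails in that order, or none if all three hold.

azimuthal sum: -1 + 3 − 2 = 0  ✓
3 ≤ 2 ≤ 11 (triangle on l)  ✗
L = 4 + 7 + 2 = 13 (odd)

triangle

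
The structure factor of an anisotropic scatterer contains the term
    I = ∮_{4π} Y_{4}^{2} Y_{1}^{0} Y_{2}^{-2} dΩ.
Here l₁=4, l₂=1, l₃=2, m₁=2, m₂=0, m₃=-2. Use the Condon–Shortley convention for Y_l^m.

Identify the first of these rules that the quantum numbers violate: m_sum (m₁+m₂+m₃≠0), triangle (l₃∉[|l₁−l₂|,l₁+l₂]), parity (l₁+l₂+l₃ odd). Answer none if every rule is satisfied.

m₁+m₂+m₃ = 2 + 0 − 2 = 0  ✓
triangle: |4−1|=3 ≤ l₃=2 ≤ 4+1=5  ✗
parity: l₁+l₂+l₃ = 7 is odd

triangle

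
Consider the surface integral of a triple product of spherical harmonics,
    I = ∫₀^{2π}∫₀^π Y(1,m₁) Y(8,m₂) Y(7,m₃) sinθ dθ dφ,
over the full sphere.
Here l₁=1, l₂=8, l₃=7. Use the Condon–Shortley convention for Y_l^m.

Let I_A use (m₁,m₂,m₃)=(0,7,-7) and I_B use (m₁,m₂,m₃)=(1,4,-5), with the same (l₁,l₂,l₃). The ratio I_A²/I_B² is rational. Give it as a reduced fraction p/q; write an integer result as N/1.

Shared (l₁,l₂,l₃)=(1,8,7): N and (l;000)² cancel in I_A²/I_B².
A: Δ = 2!·0!·14!/17! = 1/2040; Racah Σ t=1..1: t=1:−1/87178291200 = -1/87178291200; ⇒ 3j(1 8 7; 0 7 -7)² = 1/136, sgn -1
B: Δ = 2!·0!·14!/17! = 1/2040; Racah Σ t=0..0: t=0:+1/1916006400 = 1/1916006400; ⇒ 3j(1 8 7; 1 4 -5)² = 1/340, sgn +1
I_A²/I_B² = (1/136)/(1/340) = 5/2

5/2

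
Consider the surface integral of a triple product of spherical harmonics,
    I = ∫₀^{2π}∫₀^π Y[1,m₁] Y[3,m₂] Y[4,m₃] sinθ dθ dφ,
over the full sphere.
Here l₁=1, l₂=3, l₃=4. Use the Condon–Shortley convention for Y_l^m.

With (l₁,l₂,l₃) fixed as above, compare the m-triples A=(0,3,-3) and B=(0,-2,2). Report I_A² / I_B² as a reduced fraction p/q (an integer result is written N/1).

7/12

l's match ⇒ only the (l;m) 3-j factors differ between A and B.
A: triangle coeff Δ(1,3,4) = 1/252; Σ_t [0,0]: t=0:+1/720 = 1/720; (3j)²=1/36 [(1 3 4; 0 3 -3)], sign=-1
B: triangle coeff Δ(1,3,4) = 1/252; Σ_t [0,0]: t=0:+1/120 = 1/120; (3j)²=1/21 [(1 3 4; 0 -2 2)], sign=+1
I_A²/I_B² = (1/36)/(1/21) = 7/12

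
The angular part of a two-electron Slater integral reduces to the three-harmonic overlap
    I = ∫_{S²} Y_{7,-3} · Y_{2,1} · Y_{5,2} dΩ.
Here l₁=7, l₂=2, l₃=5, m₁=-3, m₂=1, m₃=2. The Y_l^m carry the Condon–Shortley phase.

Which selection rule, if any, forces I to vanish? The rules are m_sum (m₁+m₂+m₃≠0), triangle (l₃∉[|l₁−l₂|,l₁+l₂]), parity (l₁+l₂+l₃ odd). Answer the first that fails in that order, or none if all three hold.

azimuthal sum: -3 + 1 + 2 = 0  ✓
5 ≤ 5 ≤ 9 (triangle on l)  ✓
L = 7 + 2 + 5 = 14 (even)  ✓

none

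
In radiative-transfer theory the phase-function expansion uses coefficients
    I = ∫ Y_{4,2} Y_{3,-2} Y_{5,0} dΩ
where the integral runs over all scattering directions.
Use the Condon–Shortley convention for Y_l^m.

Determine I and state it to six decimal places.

-0.171327

m-sum 0 ✓  L=12 even ✓  1≤5≤7 ✓
Π(2lᵢ+1) = 9×7×11 = 693
triangle coeff Δ(4,3,5) = 1/180180
Σ_t [0,2]: t=0:+1/576 t=1:−1/144 t=2:+1/576 = -1/288
(3j)²=20/1001 [(4 3 5; 0 0 0)], sign=+1
Σ_t [0,1]: t=0:+1/576 t=1:−1/2880 = 1/720
(3j)²=80/3003 [(4 3 5; 2 -2 0)], sign=-1
⇒ 4πI² = 4800/13013
I = (-1)√(4800/13013/(4π)) = -0.17132746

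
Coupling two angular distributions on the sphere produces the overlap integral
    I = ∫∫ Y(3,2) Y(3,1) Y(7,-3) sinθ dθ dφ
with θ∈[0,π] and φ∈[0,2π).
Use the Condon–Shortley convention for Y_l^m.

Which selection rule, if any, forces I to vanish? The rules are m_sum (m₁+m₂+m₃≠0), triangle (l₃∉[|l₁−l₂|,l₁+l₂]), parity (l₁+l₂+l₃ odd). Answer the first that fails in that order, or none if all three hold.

triangle

Σmᵢ = 0  ✓
l₃∈[|l₁−l₂|,l₁+l₂]=[0,6], have l₃=7  ✗
Σlᵢ = 13 ⇒ odd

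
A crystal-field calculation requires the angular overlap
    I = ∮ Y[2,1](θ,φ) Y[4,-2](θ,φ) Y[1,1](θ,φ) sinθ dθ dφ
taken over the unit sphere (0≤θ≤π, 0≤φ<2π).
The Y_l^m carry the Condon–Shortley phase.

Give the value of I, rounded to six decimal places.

0.000000

l₃=1 ∉ [2,6] — triangle fails ⇒ I = 0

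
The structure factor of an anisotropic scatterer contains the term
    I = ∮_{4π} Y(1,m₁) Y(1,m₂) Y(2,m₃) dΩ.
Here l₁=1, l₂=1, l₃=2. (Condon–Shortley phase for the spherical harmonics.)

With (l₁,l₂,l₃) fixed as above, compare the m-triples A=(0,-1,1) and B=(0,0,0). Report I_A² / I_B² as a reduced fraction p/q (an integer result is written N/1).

Shared (l₁,l₂,l₃)=(1,1,2): N and (l;000)² cancel in I_A²/I_B².
A: Δ = 0!·2!·2!/5! = 1/30; Racah Σ t=0..0: t=0:+1/2 = 1/2; ⇒ 3j(1 1 2; 0 -1 1)² = 1/10, sgn -1
B: Δ = 0!·2!·2!/5! = 1/30; Racah Σ t=0..0: t=0:+1/1 = 1/1; ⇒ 3j(1 1 2; 0 0 0)² = 2/15, sgn +1
I_A²/I_B² = (1/10)/(2/15) = 3/4

3/4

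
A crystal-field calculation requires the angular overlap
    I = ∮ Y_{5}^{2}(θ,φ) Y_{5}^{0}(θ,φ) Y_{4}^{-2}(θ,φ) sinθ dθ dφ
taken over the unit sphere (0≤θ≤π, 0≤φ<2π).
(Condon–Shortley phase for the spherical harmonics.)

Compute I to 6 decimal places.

-0.099440

m-sum 0 ✓  L=14 even ✓  0≤4≤10 ✓
Π(2lᵢ+1) = 11×11×9 = 1089
triangle coeff Δ(5,5,4) = 1/3153150
Σ_t [1,5]: t=1:−1/69120 t=2:+1/1728 t=3:−1/576 t=4:+1/1728 t=5:−1/69120 = -7/11520
(3j)²=2/143 [(5 5 4; 0 0 0)], sign=-1
Σ_t [1,3]: t=1:−1/11520 t=2:+1/1728 t=3:−1/3456 = 7/34560
(3j)²=7/858 [(5 5 4; 2 0 -2)], sign=+1
⇒ 4πI² = 21/169
I = (-1)√(21/169/(4π)) = -0.09944006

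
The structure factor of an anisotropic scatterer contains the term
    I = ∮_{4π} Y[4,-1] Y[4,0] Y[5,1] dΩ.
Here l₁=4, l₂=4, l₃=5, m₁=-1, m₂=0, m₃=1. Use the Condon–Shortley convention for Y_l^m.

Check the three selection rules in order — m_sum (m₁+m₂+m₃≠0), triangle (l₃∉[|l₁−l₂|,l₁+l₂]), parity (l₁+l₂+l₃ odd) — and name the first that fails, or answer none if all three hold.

parity

azimuthal sum: -1 + 0 + 1 = 0  ✓
0 ≤ 5 ≤ 8 (triangle on l)  ✓
L = 4 + 4 + 5 = 13 (odd)  ✗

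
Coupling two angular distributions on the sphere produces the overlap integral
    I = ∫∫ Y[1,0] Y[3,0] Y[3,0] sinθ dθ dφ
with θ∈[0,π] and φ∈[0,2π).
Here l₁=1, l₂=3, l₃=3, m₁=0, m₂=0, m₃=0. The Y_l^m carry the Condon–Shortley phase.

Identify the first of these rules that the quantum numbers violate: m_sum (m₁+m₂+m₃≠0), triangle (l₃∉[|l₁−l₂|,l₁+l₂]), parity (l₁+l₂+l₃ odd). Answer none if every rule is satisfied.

parity

Σmᵢ = 0  ✓
l₃∈[|l₁−l₂|,l₁+l₂]=[2,4], have l₃=3  ✓
Σlᵢ = 7 ⇒ odd  ✗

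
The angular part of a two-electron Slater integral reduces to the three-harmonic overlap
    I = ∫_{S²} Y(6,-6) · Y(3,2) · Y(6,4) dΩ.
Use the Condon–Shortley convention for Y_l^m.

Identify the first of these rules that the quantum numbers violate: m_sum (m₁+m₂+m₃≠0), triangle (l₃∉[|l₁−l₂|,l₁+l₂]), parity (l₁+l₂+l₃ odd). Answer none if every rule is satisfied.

m₁+m₂+m₃ = -6 + 2 + 4 = 0  ✓
triangle: |6−3|=3 ≤ l₃=6 ≤ 6+3=9  ✓
parity: l₁+l₂+l₃ = 15 is odd  ✗

parity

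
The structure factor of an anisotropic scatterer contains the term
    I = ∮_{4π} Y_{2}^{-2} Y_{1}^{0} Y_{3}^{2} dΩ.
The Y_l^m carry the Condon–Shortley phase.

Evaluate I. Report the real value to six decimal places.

Checks pass: Σm=0; 6 even; l₃=3∈[1,3].
(2·2+1)(2·1+1)(2·3+1) = 105
Δ: 0! 4! 2! / 7! → 1/105
sum: t=0:+1/4 = 1/4
3j²(2 1 3; 0 0 0) = Δ·Π!·Σ² = 3/35  (sign -1)
sum: t=0:+1/24 = 1/24
3j²(2 1 3; -2 0 2) = Δ·Π!·Σ² = 1/21  (sign -1)
combine: 4πI² = 105·3/35·1/21 = 3/7
take √, sign +1: I = 0.18467439

0.184674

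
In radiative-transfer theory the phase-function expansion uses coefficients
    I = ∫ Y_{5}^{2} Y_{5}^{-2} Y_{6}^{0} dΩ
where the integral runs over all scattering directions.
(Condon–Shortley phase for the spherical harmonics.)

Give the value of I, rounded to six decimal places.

-0.110455

m-sum 0 ✓  L=16 even ✓  0≤6≤10 ✓
Π(2lᵢ+1) = 11×11×13 = 1573
triangle coeff Δ(5,5,6) = 1/28588560
Σ_t [0,4]: t=0:+1/345600 t=1:−1/13824 t=2:+1/5184 t=3:−1/13824 t=4:+1/345600 = 7/129600
(3j)²=80/7293 [(5 5 6; 0 0 0)], sign=+1
Σ_t [0,3]: t=0:+1/31104 t=1:−1/13824 t=2:+1/57600 t=3:−1/3110400 = -1/43200
(3j)²=108/12155 [(5 5 6; 2 -2 0)], sign=-1
⇒ 4πI² = 576/3757
I = (-1)√(576/3757/(4π)) = -0.11045508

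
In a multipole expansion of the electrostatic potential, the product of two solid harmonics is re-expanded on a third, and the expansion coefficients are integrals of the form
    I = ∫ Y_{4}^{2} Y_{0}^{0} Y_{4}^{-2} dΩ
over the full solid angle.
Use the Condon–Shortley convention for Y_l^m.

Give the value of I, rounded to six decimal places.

0.282095

Checks pass: Σm=0; 8 even; l₃=4∈[4,4].
(2·4+1)(2·0+1)(2·4+1) = 81
Δ: 0! 8! 0! / 9! → 1/9
sum: t=0:+1/576 = 1/576
3j²(4 0 4; 0 0 0) = Δ·Π!·Σ² = 1/9  (sign +1)
sum: t=0:+1/1440 = 1/1440
3j²(4 0 4; 2 0 -2) = Δ·Π!·Σ² = 1/9  (sign +1)
combine: 4πI² = 81·1/9·1/9 = 1/1
take √, sign +1: I = 0.28209479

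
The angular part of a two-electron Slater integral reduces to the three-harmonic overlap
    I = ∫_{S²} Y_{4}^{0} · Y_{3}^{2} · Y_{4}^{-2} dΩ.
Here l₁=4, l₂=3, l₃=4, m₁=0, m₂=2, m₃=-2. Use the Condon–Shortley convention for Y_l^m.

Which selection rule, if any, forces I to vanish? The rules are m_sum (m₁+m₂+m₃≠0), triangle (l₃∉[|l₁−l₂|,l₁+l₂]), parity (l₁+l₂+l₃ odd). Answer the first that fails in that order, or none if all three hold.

m₁+m₂+m₃ = 0 + 2 − 2 = 0  ✓
triangle: |4−3|=1 ≤ l₃=4 ≤ 4+3=7  ✓
parity: l₁+l₂+l₃ = 11 is odd  ✗

parity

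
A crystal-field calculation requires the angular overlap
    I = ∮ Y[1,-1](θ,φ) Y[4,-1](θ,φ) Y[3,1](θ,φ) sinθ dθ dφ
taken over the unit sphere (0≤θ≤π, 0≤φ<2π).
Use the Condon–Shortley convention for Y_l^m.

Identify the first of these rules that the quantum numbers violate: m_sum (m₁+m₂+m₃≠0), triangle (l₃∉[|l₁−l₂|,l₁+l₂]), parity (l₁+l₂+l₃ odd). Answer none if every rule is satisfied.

m₁+m₂+m₃ = -1 − 1 + 1 = -1  ✗
triangle: |1−4|=3 ≤ l₃=3 ≤ 1+4=5
parity: l₁+l₂+l₃ = 8 is even

m_sum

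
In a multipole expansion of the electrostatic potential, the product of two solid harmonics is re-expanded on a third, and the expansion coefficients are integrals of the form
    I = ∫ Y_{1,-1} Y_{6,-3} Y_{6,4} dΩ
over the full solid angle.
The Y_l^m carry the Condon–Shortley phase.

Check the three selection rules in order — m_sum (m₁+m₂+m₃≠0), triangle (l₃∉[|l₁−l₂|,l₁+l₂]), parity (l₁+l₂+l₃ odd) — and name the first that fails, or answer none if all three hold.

parity

azimuthal sum: -1 − 3 + 4 = 0  ✓
5 ≤ 6 ≤ 7 (triangle on l)  ✓
L = 1 + 6 + 6 = 13 (odd)  ✗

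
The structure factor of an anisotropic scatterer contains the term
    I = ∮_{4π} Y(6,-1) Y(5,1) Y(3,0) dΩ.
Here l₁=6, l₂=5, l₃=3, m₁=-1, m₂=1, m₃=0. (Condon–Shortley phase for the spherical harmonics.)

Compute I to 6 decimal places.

Checks pass: Σm=0; 14 even; l₃=3∈[1,11].
(2·6+1)(2·5+1)(2·3+1) = 1001
Δ: 8! 4! 2! / 15! → 1/675675
sum: t=3:−1/8640 t=4:+1/2304 t=5:−1/8640 = 7/34560
3j²(6 5 3; 0 0 0) = Δ·Π!·Σ² = 7/429  (sign -1)
sum: t=4:+1/6912 t=5:−1/2880 t=6:+1/17280 = -1/6912
3j²(6 5 3; -1 1 0) = Δ·Π!·Σ² = 5/429  (sign +1)
combine: 4πI² = 1001·7/429·5/429 = 245/1287
take √, sign -1: I = -0.12308038

-0.123080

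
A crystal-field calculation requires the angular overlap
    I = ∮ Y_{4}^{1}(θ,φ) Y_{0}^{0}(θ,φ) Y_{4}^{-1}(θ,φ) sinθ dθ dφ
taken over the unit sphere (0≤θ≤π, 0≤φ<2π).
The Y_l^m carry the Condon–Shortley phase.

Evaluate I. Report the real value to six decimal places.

Checks pass: Σm=0; 8 even; l₃=4∈[4,4].
(2·4+1)(2·0+1)(2·4+1) = 81
Δ: 0! 8! 0! / 9! → 1/9
sum: t=0:+1/576 = 1/576
3j²(4 0 4; 0 0 0) = Δ·Π!·Σ² = 1/9  (sign +1)
sum: t=0:+1/720 = 1/720
3j²(4 0 4; 1 0 -1) = Δ·Π!·Σ² = 1/9  (sign -1)
combine: 4πI² = 81·1/9·1/9 = 1/1
take √, sign -1: I = -0.28209479

-0.282095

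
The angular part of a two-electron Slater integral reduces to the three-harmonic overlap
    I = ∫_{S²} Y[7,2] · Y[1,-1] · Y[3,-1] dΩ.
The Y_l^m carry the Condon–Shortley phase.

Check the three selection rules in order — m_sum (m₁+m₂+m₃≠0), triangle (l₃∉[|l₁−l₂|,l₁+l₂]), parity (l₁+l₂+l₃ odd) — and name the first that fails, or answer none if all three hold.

m₁+m₂+m₃ = 2 − 1 − 1 = 0  ✓
triangle: |7−1|=6 ≤ l₃=3 ≤ 7+1=8  ✗
parity: l₁+l₂+l₃ = 11 is odd

triangle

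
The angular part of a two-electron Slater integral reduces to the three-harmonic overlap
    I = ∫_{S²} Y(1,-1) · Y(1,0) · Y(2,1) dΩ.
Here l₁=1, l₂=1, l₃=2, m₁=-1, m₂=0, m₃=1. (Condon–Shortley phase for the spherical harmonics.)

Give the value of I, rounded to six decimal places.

-0.218510

Checks pass: Σm=0; 4 even; l₃=2∈[0,2].
(2·1+1)(2·1+1)(2·2+1) = 45
Δ: 0! 2! 2! / 5! → 1/30
sum: t=0:+1/1 = 1/1
3j²(1 1 2; 0 0 0) = Δ·Π!·Σ² = 2/15  (sign +1)
sum: t=0:+1/2 = 1/2
3j²(1 1 2; -1 0 1) = Δ·Π!·Σ² = 1/10  (sign -1)
combine: 4πI² = 45·2/15·1/10 = 3/5
take √, sign -1: I = -0.21850969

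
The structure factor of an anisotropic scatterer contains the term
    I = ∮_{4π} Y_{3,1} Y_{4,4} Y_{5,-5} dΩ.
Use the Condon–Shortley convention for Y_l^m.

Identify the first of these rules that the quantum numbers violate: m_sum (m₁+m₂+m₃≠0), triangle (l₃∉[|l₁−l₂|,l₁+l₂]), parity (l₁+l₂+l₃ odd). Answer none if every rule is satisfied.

m₁+m₂+m₃ = 1 + 4 − 5 = 0  ✓
triangle: |3−4|=1 ≤ l₃=5 ≤ 3+4=7  ✓
parity: l₁+l₂+l₃ = 12 is even  ✓

none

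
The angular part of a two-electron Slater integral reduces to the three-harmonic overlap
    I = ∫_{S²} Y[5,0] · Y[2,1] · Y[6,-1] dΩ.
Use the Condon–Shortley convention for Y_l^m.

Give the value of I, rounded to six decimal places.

l₁+l₂+l₃=13 is odd: 3j(l;000)=0 ⇒ I=0

0.000000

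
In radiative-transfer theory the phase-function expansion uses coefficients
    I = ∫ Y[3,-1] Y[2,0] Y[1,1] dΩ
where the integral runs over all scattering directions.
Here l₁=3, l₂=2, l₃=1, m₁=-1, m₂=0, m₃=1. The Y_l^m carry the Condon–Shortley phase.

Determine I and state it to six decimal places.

Checks pass: Σm=0; 6 even; l₃=1∈[1,5].
(2·3+1)(2·2+1)(2·1+1) = 105
Δ: 4! 2! 0! / 7! → 1/105
sum: t=2:+1/4 = 1/4
3j²(3 2 1; 0 0 0) = Δ·Π!·Σ² = 3/35  (sign -1)
sum: t=2:+1/8 = 1/8
3j²(3 2 1; -1 0 1) = Δ·Π!·Σ² = 2/35  (sign +1)
combine: 4πI² = 105·3/35·2/35 = 18/35
take √, sign -1: I = -0.20230066

-0.202301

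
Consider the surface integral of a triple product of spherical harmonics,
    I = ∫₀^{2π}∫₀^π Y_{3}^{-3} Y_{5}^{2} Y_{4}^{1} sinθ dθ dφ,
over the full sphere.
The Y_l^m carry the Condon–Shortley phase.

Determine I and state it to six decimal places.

-0.179179

Checks pass: Σm=0; 12 even; l₃=4∈[2,8].
(2·3+1)(2·5+1)(2·4+1) = 693
Δ: 4! 2! 6! / 13! → 1/180180
sum: t=1:−1/576 t=2:+1/144 t=3:−1/576 = 1/288
3j²(3 5 4; 0 0 0) = Δ·Π!·Σ² = 20/1001  (sign +1)
sum: t=4:+1/1728 = 1/1728
3j²(3 5 4; -3 2 1) = Δ·Π!·Σ² = 25/858  (sign -1)
combine: 4πI² = 693·20/1001·25/858 = 750/1859
take √, sign -1: I = -0.17917854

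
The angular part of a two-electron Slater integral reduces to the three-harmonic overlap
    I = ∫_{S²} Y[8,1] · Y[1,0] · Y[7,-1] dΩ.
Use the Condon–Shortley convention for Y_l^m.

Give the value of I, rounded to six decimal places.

m-sum 0 ✓  L=16 even ✓  7≤7≤9 ✓
Π(2lᵢ+1) = 17×3×15 = 765
triangle coeff Δ(8,1,7) = 1/2040
Σ_t [1,1]: t=1:−1/25401600 = -1/25401600
(3j)²=8/255 [(8 1 7; 0 0 0)], sign=+1
Σ_t [1,1]: t=1:−1/29030400 = -1/29030400
(3j)²=21/680 [(8 1 7; 1 0 -1)], sign=-1
⇒ 4πI² = 63/85
I = (-1)√(63/85/(4π)) = -0.24285994

-0.242860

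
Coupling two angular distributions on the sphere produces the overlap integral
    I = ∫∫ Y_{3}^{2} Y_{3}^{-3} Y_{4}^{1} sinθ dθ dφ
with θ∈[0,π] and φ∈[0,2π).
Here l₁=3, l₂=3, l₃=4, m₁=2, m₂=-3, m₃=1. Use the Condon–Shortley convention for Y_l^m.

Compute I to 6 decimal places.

Checks pass: Σm=0; 10 even; l₃=4∈[0,6].
(2·3+1)(2·3+1)(2·4+1) = 441
Δ: 2! 4! 4! / 11! → 1/34650
sum: t=0:+1/72 t=1:−1/16 t=2:+1/72 = -5/144
3j²(3 3 4; 0 0 0) = Δ·Π!·Σ² = 2/77  (sign -1)
sum: t=0:+1/288 = 1/288
3j²(3 3 4; 2 -3 1) = Δ·Π!·Σ² = 5/231  (sign -1)
combine: 4πI² = 441·2/77·5/231 = 30/121
take √, sign +1: I = 0.14046335

0.140463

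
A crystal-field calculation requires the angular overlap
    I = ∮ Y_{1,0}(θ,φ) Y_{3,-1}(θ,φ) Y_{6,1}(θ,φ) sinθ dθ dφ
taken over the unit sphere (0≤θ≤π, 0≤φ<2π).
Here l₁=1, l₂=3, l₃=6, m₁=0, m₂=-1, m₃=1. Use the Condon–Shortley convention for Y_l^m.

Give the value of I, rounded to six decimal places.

0.000000

|1−3|≤6≤1+3 violated ⇒ I = 0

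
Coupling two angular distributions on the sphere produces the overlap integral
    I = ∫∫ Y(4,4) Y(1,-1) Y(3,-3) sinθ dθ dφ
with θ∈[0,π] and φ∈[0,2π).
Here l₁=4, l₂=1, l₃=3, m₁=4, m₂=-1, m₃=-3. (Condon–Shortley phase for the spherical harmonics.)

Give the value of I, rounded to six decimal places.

m-sum 0 ✓  L=8 even ✓  3≤3≤5 ✓
Π(2lᵢ+1) = 9×3×7 = 189
triangle coeff Δ(4,1,3) = 1/252
Σ_t [1,1]: t=1:−1/36 = -1/36
(3j)²=4/63 [(4 1 3; 0 0 0)], sign=+1
Σ_t [0,0]: t=0:+1/1440 = 1/1440
(3j)²=1/9 [(4 1 3; 4 -1 -3)], sign=+1
⇒ 4πI² = 4/3
I = (+1)√(4/3/(4π)) = 0.32573501

0.325735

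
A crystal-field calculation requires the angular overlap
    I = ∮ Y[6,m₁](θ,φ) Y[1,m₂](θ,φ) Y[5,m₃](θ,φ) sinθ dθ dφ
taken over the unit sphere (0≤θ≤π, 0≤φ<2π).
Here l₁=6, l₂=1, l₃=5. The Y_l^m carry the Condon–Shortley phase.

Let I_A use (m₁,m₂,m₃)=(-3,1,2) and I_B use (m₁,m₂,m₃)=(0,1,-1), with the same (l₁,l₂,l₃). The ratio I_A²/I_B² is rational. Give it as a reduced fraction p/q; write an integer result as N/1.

Same 6,1,5: normalisation and zero-m 3j drop out of the ratio.
A: Δ: 2! 10! 0! / 13! → 1/858; sum: t=2:+1/60480 = 1/60480; 3j²(6 1 5; -3 1 2) = Δ·Π!·Σ² = 6/143  (sign -1)
B: Δ: 2! 10! 0! / 13! → 1/858; sum: t=2:+1/34560 = 1/34560; 3j²(6 1 5; 0 1 -1) = Δ·Π!·Σ² = 5/286  (sign +1)
I_A²/I_B² = (6/143)/(5/286) = 12/5

12/5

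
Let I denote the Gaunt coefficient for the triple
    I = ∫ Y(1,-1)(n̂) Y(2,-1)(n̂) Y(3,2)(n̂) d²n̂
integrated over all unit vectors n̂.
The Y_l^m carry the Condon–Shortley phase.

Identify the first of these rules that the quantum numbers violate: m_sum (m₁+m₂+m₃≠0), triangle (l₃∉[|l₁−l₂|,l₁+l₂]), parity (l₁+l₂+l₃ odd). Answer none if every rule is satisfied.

Σmᵢ = 0  ✓
l₃∈[|l₁−l₂|,l₁+l₂]=[1,3], have l₃=3  ✓
Σlᵢ = 6 ⇒ even  ✓

none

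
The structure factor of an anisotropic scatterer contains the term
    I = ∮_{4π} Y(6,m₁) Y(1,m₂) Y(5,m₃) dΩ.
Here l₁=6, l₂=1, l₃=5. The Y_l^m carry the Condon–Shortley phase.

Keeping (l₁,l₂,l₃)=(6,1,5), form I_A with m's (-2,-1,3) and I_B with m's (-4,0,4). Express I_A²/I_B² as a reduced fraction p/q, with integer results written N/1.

3/10

Same 6,1,5: normalisation and zero-m 3j drop out of the ratio.
A: Δ: 2! 10! 0! / 13! → 1/858; sum: t=0:+1/161280 = 1/161280; 3j²(6 1 5; -2 -1 3) = Δ·Π!·Σ² = 1/143  (sign +1)
B: Δ: 2! 10! 0! / 13! → 1/858; sum: t=1:−1/362880 = -1/362880; 3j²(6 1 5; -4 0 4) = Δ·Π!·Σ² = 10/429  (sign +1)
I_A²/I_B² = (1/143)/(10/429) = 3/10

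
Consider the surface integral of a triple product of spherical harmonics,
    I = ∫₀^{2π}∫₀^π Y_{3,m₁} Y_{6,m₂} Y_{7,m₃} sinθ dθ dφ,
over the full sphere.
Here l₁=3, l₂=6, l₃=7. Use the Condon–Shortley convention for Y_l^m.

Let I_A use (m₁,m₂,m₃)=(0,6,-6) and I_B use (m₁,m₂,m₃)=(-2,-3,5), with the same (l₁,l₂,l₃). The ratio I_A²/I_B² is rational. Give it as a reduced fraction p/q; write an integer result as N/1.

Shared (l₁,l₂,l₃)=(3,6,7): N and (l;000)² cancel in I_A²/I_B².
A: Δ = 2!·4!·10!/17! = 1/2042040; Racah Σ t=2..2: t=2:+1/43545600 = 1/43545600; ⇒ 3j(3 6 7; 0 6 -6)² = 33/1190, sgn -1
B: Δ = 2!·4!·10!/17! = 1/2042040; Racah Σ t=1..2: t=1:−1/1935360 t=2:+1/4354560 = -1/3483648; ⇒ 3j(3 6 7; -2 -3 5)² = 125/12376, sgn -1
I_A²/I_B² = (33/1190)/(125/12376) = 1716/625

1716/625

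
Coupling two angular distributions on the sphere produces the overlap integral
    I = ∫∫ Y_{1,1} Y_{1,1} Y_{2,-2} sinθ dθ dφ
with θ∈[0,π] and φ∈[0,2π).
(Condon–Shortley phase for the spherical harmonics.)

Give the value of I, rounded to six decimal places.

0.309019

Rules hold: Σm=0, L=4 even, 0≤2≤2.
N = 3·3·5 = 45
Δ = 0!·2!·2!/5! = 1/30
Racah Σ t=0..0: t=0:+1/1 = 1/1
⇒ 3j(1 1 2; 0 0 0)² = 2/15, sgn +1
Racah Σ t=0..0: t=0:+1/4 = 1/4
⇒ 3j(1 1 2; 1 1 -2)² = 1/5, sgn +1
4πI² = N·(3j₀)²·(3jₘ)² = 6/5
I = +1·√(1.2/4π) = 0.30901936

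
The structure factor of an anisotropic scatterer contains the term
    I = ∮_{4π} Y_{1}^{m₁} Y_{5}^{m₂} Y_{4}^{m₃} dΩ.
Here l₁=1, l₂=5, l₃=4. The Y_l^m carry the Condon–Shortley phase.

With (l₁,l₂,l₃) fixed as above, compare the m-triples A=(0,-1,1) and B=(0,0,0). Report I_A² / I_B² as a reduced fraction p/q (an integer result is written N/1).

Same 1,5,4: normalisation and zero-m 3j drop out of the ratio.
A: Δ: 2! 0! 8! / 11! → 1/495; sum: t=1:−1/720 = -1/720; 3j²(1 5 4; 0 -1 1) = Δ·Π!·Σ² = 8/165  (sign +1)
B: Δ: 2! 0! 8! / 11! → 1/495; sum: t=1:−1/576 = -1/576; 3j²(1 5 4; 0 0 0) = Δ·Π!·Σ² = 5/99  (sign -1)
I_A²/I_B² = (8/165)/(5/99) = 24/25

24/25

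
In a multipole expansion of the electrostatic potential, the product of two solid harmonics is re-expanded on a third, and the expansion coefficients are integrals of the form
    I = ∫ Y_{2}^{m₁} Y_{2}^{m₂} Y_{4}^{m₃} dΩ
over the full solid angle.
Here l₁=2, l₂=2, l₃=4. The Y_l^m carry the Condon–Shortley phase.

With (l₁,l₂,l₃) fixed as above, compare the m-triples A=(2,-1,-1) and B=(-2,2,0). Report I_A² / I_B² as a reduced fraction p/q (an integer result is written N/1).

l's match ⇒ only the (l;m) 3-j factors differ between A and B.
A: triangle coeff Δ(2,2,4) = 1/630; Σ_t [0,0]: t=0:+1/144 = 1/144; (3j)²=1/126 [(2 2 4; 2 -1 -1)], sign=-1
B: triangle coeff Δ(2,2,4) = 1/630; Σ_t [0,0]: t=0:+1/576 = 1/576; (3j)²=1/630 [(2 2 4; -2 2 0)], sign=+1
I_A²/I_B² = (1/126)/(1/630) = 5/1

5/1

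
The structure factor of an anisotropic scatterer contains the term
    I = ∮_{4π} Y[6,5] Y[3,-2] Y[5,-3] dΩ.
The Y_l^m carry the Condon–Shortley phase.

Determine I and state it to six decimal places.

-0.169016

Checks pass: Σm=0; 14 even; l₃=5∈[3,9].
(2·6+1)(2·3+1)(2·5+1) = 1001
Δ: 4! 8! 2! / 15! → 1/675675
sum: t=1:−1/8640 t=2:+1/2304 t=3:−1/8640 = 7/34560
3j²(6 3 5; 0 0 0) = Δ·Π!·Σ² = 7/429  (sign -1)
sum: t=0:+1/120960 t=1:−1/483840 = 1/161280
3j²(6 3 5; 5 -2 -3) = Δ·Π!·Σ² = 2/91  (sign +1)
combine: 4πI² = 1001·7/429·2/91 = 14/39
take √, sign -1: I = -0.16901560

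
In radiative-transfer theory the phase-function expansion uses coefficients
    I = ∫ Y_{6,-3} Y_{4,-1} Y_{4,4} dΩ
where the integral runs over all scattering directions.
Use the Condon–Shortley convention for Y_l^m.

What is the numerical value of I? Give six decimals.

Rules hold: Σm=0, L=14 even, 2≤4≤10.
N = 13·9·9 = 1053
Δ = 6!·6!·2!/15! = 1/1261260
Racah Σ t=2..4: t=2:+1/4608 t=3:−1/1296 t=4:+1/4608 = -7/20736
⇒ 3j(6 4 4; 0 0 0)² = 20/1287, sgn -1
Racah Σ t=3..3: t=3:−1/51840 = -1/51840
⇒ 3j(6 4 4; -3 -1 4)² = 8/429, sgn -1
4πI² = N·(3j₀)²·(3jₘ)² = 480/1573
I = +1·√(0.305149/4π) = 0.15583009

0.155830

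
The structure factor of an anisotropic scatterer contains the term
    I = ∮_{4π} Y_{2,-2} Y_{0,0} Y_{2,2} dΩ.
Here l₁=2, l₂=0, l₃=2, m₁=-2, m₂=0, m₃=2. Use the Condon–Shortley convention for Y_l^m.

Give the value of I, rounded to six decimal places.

0.282095

m-sum 0 ✓  L=4 even ✓  2≤2≤2 ✓
Π(2lᵢ+1) = 5×1×5 = 25
triangle coeff Δ(2,0,2) = 1/5
Σ_t [0,0]: t=0:+1/4 = 1/4
(3j)²=1/5 [(2 0 2; 0 0 0)], sign=+1
Σ_t [0,0]: t=0:+1/24 = 1/24
(3j)²=1/5 [(2 0 2; -2 0 2)], sign=+1
⇒ 4πI² = 1/1
I = (+1)√(1/1/(4π)) = 0.28209479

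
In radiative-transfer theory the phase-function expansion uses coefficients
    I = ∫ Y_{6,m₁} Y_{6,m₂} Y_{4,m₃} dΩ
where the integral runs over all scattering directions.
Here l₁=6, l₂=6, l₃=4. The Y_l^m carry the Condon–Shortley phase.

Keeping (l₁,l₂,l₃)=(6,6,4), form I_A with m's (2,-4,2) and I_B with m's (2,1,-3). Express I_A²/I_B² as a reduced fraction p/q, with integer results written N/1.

l's match ⇒ only the (l;m) 3-j factors differ between A and B.
A: triangle coeff Δ(6,6,4) = 1/15315300; Σ_t [0,2]: t=0:+1/3870720 t=1:−1/181440 t=2:+1/138240 = 23/11612160; (3j)²=529/204204 [(6 6 4; 2 -4 2)], sign=+1
B: triangle coeff Δ(6,6,4) = 1/15315300; Σ_t [3,4]: t=3:−1/103680 t=4:+1/82944 = 1/414720; (3j)²=49/43758 [(6 6 4; 2 1 -3)], sign=-1
I_A²/I_B² = (529/204204)/(49/43758) = 1587/686

1587/686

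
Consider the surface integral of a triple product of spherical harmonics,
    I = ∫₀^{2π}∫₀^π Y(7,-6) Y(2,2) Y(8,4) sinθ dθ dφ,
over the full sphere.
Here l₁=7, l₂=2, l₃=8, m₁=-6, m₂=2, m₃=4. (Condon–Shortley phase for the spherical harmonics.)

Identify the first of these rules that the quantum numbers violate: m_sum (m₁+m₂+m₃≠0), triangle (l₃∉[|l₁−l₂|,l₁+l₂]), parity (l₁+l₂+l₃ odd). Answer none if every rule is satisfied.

m₁+m₂+m₃ = -6 + 2 + 4 = 0  ✓
triangle: |7−2|=5 ≤ l₃=8 ≤ 7+2=9  ✓
parity: l₁+l₂+l₃ = 17 is odd  ✗

parity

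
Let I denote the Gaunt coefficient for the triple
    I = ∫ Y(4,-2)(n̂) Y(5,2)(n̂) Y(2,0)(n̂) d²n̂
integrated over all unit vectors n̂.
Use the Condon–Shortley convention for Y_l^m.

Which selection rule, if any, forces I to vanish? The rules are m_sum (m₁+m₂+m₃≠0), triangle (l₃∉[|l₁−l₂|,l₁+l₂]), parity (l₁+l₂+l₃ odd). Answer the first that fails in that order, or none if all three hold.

azimuthal sum: -2 + 2 + 0 = 0  ✓
1 ≤ 2 ≤ 9 (triangle on l)  ✓
L = 4 + 5 + 2 = 11 (odd)  ✗

parity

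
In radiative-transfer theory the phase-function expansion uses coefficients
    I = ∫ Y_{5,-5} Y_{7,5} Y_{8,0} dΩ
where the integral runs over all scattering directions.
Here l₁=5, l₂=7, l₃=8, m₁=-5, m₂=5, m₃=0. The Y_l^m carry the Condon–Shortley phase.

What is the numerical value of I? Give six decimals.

m-sum 0 ✓  L=20 even ✓  2≤8≤12 ✓
Π(2lᵢ+1) = 11×15×17 = 2805
triangle coeff Δ(5,7,8) = 1/814773960
Σ_t [0,4]: t=0:+1/87091200 t=1:−1/4976640 t=2:+1/2073600 t=3:−1/4976640 t=4:+1/87091200 = 1/9676800
(3j)²=360/46189 [(5 7 8; 0 0 0)], sign=+1
Σ_t [4,4]: t=4:+1/1393459200 = 1/1393459200
(3j)²=15/4199 [(5 7 8; -5 5 0)], sign=+1
⇒ 4πI² = 81000/1037153
I = (+1)√(81000/1037153/(4π)) = 0.07883447

0.078834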